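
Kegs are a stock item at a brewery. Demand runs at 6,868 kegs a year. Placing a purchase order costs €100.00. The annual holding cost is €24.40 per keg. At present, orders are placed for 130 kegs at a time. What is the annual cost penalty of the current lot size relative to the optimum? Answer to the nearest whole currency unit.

EOQ = √(2DS/H) = √(2 × 6,868 × 100 / 24.4) ≈ 237.27.
Cost at Q* = (D/Q*)S + (Q*/2)H = √(2DSH) ≈ €5,789.29.
Cost at Q = 130: (6,868/130)×100 + (130/2)×24.4 = €5,283.08 + €1,586.00 = €6,869.08.
Excess = €6,869.08 − €5,789.29 = €1,079.79.

Extra cost ≈ €1,080 per year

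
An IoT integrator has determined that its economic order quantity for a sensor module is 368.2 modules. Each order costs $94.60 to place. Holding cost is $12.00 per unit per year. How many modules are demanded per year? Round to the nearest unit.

D ≈ 8,599 modules per year

Invert the EOQ relation Q*² = 2DS/H.
From Q* = √(2DS/H): D = Q*²H / (2S) = 368.2² × 12 / (2 × 94.6) = 8598.599.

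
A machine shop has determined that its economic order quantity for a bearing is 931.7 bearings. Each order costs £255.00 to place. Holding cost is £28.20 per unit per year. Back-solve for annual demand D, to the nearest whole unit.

Squaring Q* = √(2DS/H) gives Q*² = 2DS/H.
From Q* = √(2DS/H): D = Q*²H / (2S) = 931.7² × 28.2 / (2 × 255) = 47998.882.

D ≈ 47,999 bearings per year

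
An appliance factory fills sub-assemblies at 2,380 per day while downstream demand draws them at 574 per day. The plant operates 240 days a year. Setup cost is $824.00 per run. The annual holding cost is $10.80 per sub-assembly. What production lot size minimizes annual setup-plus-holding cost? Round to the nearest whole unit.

Annual demand D = 574 × 240 = 137,760.
Production build-up factor (1 − d/p) = 1 − 574/2,380 = 0.7588.
Q* = √(2DS / (H(1 − d/p))) = √(2 × 137,760 × 824 / (10.8 × 0.7588)).
= √(227,028,480 / 8.1953) ≈ 5263.297.

Q* ≈ 5,263 sub-assemblies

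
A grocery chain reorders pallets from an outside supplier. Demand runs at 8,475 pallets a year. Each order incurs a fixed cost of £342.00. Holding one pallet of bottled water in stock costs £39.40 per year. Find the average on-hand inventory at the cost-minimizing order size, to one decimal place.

EOQ = √(2DS/H) = √(2 × 8,475 × 342 / 39.4) ≈ 383.57.
Average inventory = Q*/2 ≈ 383.57 / 2 = 191.787.

Average inventory ≈ 191.8 pallets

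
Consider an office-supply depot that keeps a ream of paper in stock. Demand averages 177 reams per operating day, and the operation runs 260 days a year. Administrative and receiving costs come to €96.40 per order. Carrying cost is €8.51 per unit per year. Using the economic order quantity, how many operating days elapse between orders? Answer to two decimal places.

Annual demand D = 177 × 260 = 46,020.
Q* = √(2DS/H) = √(2 × 46,020 × 96.4 / 8.51) ≈ 1021.09.
Cycle time = Q*/D × 260 = 1021.09 / 46,020 × 260 ≈ 5.769 days.

T ≈ 5.77 days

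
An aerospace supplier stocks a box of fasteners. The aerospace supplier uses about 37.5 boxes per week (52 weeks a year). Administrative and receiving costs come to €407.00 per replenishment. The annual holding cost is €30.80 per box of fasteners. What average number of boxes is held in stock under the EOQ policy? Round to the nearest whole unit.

Annual demand D = 37.5 × 52 = 1,950.
EOQ = √(2DS/H) = √(2 × 1,950 × 407 / 30.8) ≈ 227.01.
Average inventory = Q*/2 ≈ 227.01 / 2 = 113.507.

Average inventory ≈ 114 boxes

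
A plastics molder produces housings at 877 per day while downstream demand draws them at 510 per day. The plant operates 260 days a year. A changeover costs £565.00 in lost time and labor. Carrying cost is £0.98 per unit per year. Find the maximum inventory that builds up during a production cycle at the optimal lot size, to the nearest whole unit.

Annual demand D = 510 × 260 = 132,600.
Production build-up factor (1 − d/p) = 1 − 510/877 = 0.4185.
Q* = √(2DS / (H(1 − d/p))) = √(2 × 132,600 × 565 / (0.98 × 0.4185)).
= √(149,838,000 / 0.4101) ≈ 19114.578.
Maximum inventory = Q*(1 − d/p) = 19114.578 × 0.4185 ≈ 7998.917.

I_max ≈ 7,999 housings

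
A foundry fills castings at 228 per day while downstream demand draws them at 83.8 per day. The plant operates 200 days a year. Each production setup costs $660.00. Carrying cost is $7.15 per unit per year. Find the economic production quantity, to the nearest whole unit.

Q* ≈ 2,212 castings

Annual demand D = 83.8 × 200 = 16,760.
Production build-up factor (1 − d/p) = 1 − 83.8/228 = 0.6325.
Q* = √(2DS / (H(1 − d/p))) = √(2 × 16,760 × 660 / (7.15 × 0.6325)).
= √(22,123,200 / 4.5221) ≈ 2211.850.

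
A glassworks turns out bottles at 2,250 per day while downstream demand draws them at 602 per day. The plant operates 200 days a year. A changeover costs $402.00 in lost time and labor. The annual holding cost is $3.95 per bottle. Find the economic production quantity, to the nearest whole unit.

Q* ≈ 5,784 bottles

Annual demand D = 602 × 200 = 120,400.
Production build-up factor (1 − d/p) = 1 − 602/2,250 = 0.7324.
Q* = √(2DS / (H(1 − d/p))) = √(2 × 120,400 × 402 / (3.95 × 0.7324)).
= √(96,801,600 / 2.8932) ≈ 5784.361.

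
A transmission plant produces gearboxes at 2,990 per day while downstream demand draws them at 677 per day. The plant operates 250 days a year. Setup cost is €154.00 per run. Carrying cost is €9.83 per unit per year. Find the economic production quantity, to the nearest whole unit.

Q* ≈ 2,618 gearboxes

Annual demand D = 677 × 250 = 169,250.
Production build-up factor (1 − d/p) = 1 − 677/2,990 = 0.7736.
Q* = √(2DS / (H(1 − d/p))) = √(2 × 169,250 × 154 / (9.83 × 0.7736)).
= √(52,129,000 / 7.6043) ≈ 2618.248.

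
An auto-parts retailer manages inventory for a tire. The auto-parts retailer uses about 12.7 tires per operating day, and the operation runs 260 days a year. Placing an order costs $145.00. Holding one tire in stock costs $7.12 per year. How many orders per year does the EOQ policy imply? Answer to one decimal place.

N ≈ 9.0 orders per year

Annual demand D = 12.7 × 260 = 3,302.
Q* = √(2DS/H) = √(2 × 3,302 × 145 / 7.12) ≈ 366.73.
Orders per year = D / Q* = 3,302 / 366.73 ≈ 9.004.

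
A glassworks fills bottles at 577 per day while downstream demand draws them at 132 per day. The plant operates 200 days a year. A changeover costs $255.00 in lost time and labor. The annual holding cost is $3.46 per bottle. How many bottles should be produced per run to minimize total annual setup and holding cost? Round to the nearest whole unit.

Annual demand D = 132 × 200 = 26,400.
Production build-up factor (1 − d/p) = 1 − 132/577 = 0.7712.
Q* = √(2DS / (H(1 − d/p))) = √(2 × 26,400 × 255 / (3.46 × 0.7712)).
= √(13,464,000 / 2.6685) ≈ 2246.244.

Q* ≈ 2,246 bottles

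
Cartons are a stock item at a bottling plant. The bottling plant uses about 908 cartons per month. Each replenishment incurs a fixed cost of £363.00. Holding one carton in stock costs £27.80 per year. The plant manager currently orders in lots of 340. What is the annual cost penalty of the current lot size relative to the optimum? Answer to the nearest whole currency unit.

Annual demand D = 908 × 12 = 10,896.
EOQ = √(2DS/H) = √(2 × 10,896 × 363 / 27.8) ≈ 533.43.
Cost at Q* = (D/Q*)S + (Q*/2)H = √(2DSH) ≈ £14,829.42.
Cost at Q = 340: (10,896/340)×363 + (340/2)×27.8 = £11,633.08 + £4,726.00 = £16,359.08.
Excess = £16,359.08 − £14,829.42 = £1,529.66.

Extra cost ≈ £1,530 per year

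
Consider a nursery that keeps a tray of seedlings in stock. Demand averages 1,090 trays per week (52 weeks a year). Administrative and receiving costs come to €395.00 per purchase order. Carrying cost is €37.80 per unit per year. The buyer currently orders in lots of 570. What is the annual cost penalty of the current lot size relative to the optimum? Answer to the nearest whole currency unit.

Annual demand D = 1,090 × 52 = 56,680.
EOQ = √(2DS/H) = √(2 × 56,680 × 395 / 37.8) ≈ 1088.39.
Cost at Q* = (D/Q*)S + (Q*/2)H = √(2DSH) ≈ €41,140.95.
Cost at Q = 570: (56,680/570)×395 + (570/2)×37.8 = €39,278.25 + €10,773.00 = €50,051.25.
Excess = €50,051.25 − €41,140.95 = €8,910.29.

Extra cost ≈ €8,910 per year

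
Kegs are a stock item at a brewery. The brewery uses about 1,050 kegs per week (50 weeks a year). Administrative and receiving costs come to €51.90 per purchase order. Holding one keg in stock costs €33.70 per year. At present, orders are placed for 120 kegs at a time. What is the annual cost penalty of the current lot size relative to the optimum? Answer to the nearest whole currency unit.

Extra cost ≈ €11,177 per year

Annual demand D = 1,050 × 50 = 52,500.
EOQ = √(2DS/H) = √(2 × 52,500 × 51.9 / 33.7) ≈ 402.13.
Cost at Q* = (D/Q*)S + (Q*/2)H = √(2DSH) ≈ €13,551.68.
Cost at Q = 120: (52,500/120)×51.9 + (120/2)×33.7 = €22,706.25 + €2,022.00 = €24,728.25.
Excess = €24,728.25 − €13,551.68 = €11,176.57.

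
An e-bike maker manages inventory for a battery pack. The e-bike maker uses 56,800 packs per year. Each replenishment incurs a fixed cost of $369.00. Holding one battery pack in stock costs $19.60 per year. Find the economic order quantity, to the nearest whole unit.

EOQ = √(2DS / H) = √(2 × 56,800 × 369 / 19.6).
= √(41,918,400 / 19.6) = √2,138,693.8776 ≈ 1462.427.

Q* ≈ 1,462 packs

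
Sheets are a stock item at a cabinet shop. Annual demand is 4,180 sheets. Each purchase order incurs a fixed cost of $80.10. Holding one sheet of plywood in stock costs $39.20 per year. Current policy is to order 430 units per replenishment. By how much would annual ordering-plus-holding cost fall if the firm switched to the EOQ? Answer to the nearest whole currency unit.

Extra cost ≈ $4,083 per year

EOQ = √(2DS/H) = √(2 × 4,180 × 80.1 / 39.2) ≈ 130.70.
Cost at Q* = (D/Q*)S + (Q*/2)H = √(2DSH) ≈ $5,123.45.
Cost at Q = 430: (4,180/430)×80.1 + (430/2)×39.2 = $778.65 + $8,428.00 = $9,206.65.
Excess = $9,206.65 − $5,123.45 = $4,083.20.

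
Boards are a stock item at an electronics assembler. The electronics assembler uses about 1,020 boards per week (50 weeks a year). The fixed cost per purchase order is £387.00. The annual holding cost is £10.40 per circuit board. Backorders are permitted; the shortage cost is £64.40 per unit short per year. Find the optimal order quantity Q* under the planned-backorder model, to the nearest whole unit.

Annual demand D = 1,020 × 50 = 51,000.
With planned backorders, Q* = √(2DS/H) · √((H+B)/B).
√(2DS/H) = √(2 × 51,000 × 387 / 10.4) = 1948.224.
√((H+B)/B) = √((10.4+64.4)/64.4) = 1.0777.
Q* ≈ 2099.649.

Q* ≈ 2,100 boards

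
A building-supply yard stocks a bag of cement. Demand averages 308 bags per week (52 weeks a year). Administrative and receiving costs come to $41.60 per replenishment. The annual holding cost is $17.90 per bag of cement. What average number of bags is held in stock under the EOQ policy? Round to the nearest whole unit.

Average inventory ≈ 136 bags

Annual demand D = 308 × 52 = 16,016.
The optimal lot size = √(2DS/H) = √(2 × 16,016 × 41.6 / 17.9) ≈ 272.84.
Average inventory = Q*/2 ≈ 272.84 / 2 = 136.421.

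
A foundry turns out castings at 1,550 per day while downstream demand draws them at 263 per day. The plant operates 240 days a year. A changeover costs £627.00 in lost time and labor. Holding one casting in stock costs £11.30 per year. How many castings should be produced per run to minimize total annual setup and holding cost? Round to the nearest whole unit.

Annual demand D = 263 × 240 = 63,120.
Production build-up factor (1 − d/p) = 1 − 263/1,550 = 0.8303.
Q* = √(2DS / (H(1 − d/p))) = √(2 × 63,120 × 627 / (11.3 × 0.8303)).
= √(79,152,480 / 9.3826) ≈ 2904.488.

Q* ≈ 2,904 castings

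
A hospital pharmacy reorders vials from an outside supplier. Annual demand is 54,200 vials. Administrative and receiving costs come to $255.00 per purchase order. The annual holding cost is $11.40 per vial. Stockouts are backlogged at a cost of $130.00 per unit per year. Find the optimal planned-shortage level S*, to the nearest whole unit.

With planned backorders, Q* = √(2DS/H) · √((H+B)/B).
√(2DS/H) = √(2 × 54,200 × 255 / 11.4) = 1557.157.
√((H+B)/B) = √((11.4+130)/130) = 1.0429.
Q* ≈ 1623.997.
S* = Q* · H/(H+B) = 1623.997 × 11.4/141.4 ≈ 130.930.

S* ≈ 131 vials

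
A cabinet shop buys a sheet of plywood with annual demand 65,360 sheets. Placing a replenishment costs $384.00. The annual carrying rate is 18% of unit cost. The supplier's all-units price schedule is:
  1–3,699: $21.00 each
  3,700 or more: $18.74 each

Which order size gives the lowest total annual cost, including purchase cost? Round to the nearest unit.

Holding cost per unit per year at price C is H = 0.18·C.
Candidates are each tier's EOQ (if it falls in that tier) and each price-break quantity.
EOQ at $21.00 = 3644.1 (feasible in tier 1): TC = 65,360×$21.00 + (65,360/3644.1)×384 + (3644.1/2)×0.18×$21.00 = $1,386,334.71.
EOQ at $18.74 = 3857.6 (feasible in tier 2): TC = 65,360×$18.74 + (65,360/3857.6)×384 + (3857.6/2)×0.18×$18.74 = $1,237,858.81.
Lowest total cost is $1,237,858.81 at Q = 3857.6.

Q* ≈ 3,858 sheets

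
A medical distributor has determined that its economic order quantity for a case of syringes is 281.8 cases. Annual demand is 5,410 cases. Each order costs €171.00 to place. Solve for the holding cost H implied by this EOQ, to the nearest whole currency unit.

Invert the EOQ relation Q*² = 2DS/H.
From Q* = √(2DS/H): H = 2DS / Q*² = 2 × 5,410 × 171 / 281.8² = 23.2992.

H ≈ €23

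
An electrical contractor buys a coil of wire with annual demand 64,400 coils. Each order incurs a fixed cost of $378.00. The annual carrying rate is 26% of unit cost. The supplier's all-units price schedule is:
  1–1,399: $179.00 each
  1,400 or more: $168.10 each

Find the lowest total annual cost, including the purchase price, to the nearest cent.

TC* ≈ $10,873,622.20

Holding cost per unit per year at price C is H = 0.26·C.
For each price level, check whether its EOQ is feasible; otherwise the best quantity at that price is the breakpoint.
EOQ at $179.00 = 1022.8 (feasible in tier 1): TC = 64,400×$179.00 + (64,400/1022.8)×378 + (1022.8/2)×0.26×$179.00 = $11,575,201.10.
EOQ at $168.10 = 1055.4 < 1400, so use break Q=1400: TC = 64,400×$168.10 + (64,400/1400.0)×378 + (1400.0/2)×0.26×$168.10 = $10,873,622.20.
Lowest total cost among the candidates is at Q = 1400.0.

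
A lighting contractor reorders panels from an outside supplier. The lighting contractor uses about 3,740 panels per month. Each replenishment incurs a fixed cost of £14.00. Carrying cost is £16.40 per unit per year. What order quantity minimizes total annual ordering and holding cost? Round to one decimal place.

Q* ≈ 276.8 panels

Annual demand D = 3,740 × 12 = 44,880.
EOQ = √(2DS / H) = √(2 × 44,880 × 14 / 16.4).
= √(1,256,640 / 16.4) = √76,624.3902 ≈ 276.811.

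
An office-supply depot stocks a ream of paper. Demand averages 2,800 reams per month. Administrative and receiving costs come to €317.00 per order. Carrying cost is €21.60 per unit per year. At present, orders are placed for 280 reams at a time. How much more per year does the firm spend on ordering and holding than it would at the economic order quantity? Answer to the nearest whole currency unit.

Annual demand D = 2,800 × 12 = 33,600.
EOQ = √(2DS/H) = √(2 × 33,600 × 317 / 21.6) ≈ 993.09.
Cost at Q* = (D/Q*)S + (Q*/2)H = √(2DSH) ≈ €21,450.68.
Cost at Q = 280: (33,600/280)×317 + (280/2)×21.6 = €38,040.00 + €3,024.00 = €41,064.00.
Excess = €41,064.00 − €21,450.68 = €19,613.32.

Extra cost ≈ €19,613 per year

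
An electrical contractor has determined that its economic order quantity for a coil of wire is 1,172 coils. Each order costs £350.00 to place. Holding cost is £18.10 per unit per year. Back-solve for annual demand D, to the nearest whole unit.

The basic EOQ model gives Q* = √(2DS/H); rearrange for the unknown.
From Q* = √(2DS/H): D = Q*²H / (2S) = 1,172² × 18.1 / (2 × 350) = 35516.958.

D ≈ 35,517 coils per year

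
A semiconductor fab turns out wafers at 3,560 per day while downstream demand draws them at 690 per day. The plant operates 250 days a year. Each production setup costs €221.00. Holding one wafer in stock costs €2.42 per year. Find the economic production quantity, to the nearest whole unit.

Q* ≈ 6,251 wafers

Annual demand D = 690 × 250 = 172,500.
Production build-up factor (1 − d/p) = 1 − 690/3,560 = 0.8062.
Q* = √(2DS / (H(1 − d/p))) = √(2 × 172,500 × 221 / (2.42 × 0.8062)).
= √(76,245,000 / 1.951) ≈ 6251.469.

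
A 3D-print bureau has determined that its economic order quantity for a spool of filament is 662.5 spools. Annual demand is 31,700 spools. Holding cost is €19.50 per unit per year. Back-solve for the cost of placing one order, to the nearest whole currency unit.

S ≈ €135

Invert the EOQ relation Q*² = 2DS/H.
From Q* = √(2DS/H): S = Q*²H / (2D) = 662.5² × 19.5 / (2 × 31,700) = 134.9948.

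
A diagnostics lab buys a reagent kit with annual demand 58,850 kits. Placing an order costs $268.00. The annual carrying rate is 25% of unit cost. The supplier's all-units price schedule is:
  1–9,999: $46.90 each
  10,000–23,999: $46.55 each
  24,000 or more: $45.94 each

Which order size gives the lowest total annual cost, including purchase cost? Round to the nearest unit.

Q* ≈ 1,640 kits

Holding cost per unit per year at price C is H = 0.25·C.
Evaluate total cost at each tier's feasible EOQ or, if the EOQ is below the tier, at the tier's minimum quantity.
EOQ at $46.90 = 1640.2 (feasible in tier 1): TC = 58,850×$46.90 + (58,850/1640.2)×268 + (1640.2/2)×0.25×$46.90 = $2,779,296.45.
EOQ at $46.55 = 1646.4 < 10000, so use break Q=10000: TC = 58,850×$46.55 + (58,850/10000.0)×268 + (10000.0/2)×0.25×$46.55 = $2,799,232.18.
EOQ at $45.94 = 1657.3 < 24000, so use break Q=24000: TC = 58,850×$45.94 + (58,850/24000.0)×268 + (24000.0/2)×0.25×$45.94 = $2,842,046.16.
Lowest total cost is $2,779,296.45 at Q = 1640.2.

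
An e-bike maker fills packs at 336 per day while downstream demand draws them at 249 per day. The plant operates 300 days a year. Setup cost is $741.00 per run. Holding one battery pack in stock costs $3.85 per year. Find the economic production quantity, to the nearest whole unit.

Q* ≈ 10,538 packs

Annual demand D = 249 × 300 = 74,700.
Production build-up factor (1 − d/p) = 1 − 249/336 = 0.2589.
Q* = √(2DS / (H(1 − d/p))) = √(2 × 74,700 × 741 / (3.85 × 0.2589)).
= √(110,705,400 / 0.9969) ≈ 10538.142.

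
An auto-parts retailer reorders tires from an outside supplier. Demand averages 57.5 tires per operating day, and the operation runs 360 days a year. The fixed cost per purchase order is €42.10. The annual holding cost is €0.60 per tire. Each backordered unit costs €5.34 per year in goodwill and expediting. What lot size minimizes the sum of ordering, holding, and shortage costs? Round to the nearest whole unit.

Q* ≈ 1,798 tires

Annual demand D = 57.5 × 360 = 20,700.
With planned backorders, Q* = √(2DS/H) · √((H+B)/B).
√(2DS/H) = √(2 × 20,700 × 42.1 / 0.6) = 1704.377.
√((H+B)/B) = √((0.6+5.34)/5.34) = 1.0547.
Q* ≈ 1797.580.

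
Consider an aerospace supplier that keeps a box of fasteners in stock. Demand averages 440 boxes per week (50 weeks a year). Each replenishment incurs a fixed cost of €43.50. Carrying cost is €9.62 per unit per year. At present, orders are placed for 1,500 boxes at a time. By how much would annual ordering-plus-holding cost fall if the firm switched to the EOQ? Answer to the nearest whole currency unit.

Extra cost ≈ €3,562 per year

Annual demand D = 440 × 50 = 22,000.
EOQ = √(2DS/H) = √(2 × 22,000 × 43.5 / 9.62) ≈ 446.05.
Cost at Q* = (D/Q*)S + (Q*/2)H = √(2DSH) ≈ €4,291.00.
Cost at Q = 1,500: (22,000/1,500)×43.5 + (1,500/2)×9.62 = €638.00 + €7,215.00 = €7,853.00.
Excess = €7,853.00 − €4,291.00 = €3,562.00.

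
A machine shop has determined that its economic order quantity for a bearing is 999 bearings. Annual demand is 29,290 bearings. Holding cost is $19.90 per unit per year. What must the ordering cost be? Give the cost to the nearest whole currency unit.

S ≈ $339

The basic EOQ model gives Q* = √(2DS/H); rearrange for the unknown.
From Q* = √(2DS/H): S = Q*²H / (2D) = 999² × 19.9 / (2 × 29,290) = 339.0273.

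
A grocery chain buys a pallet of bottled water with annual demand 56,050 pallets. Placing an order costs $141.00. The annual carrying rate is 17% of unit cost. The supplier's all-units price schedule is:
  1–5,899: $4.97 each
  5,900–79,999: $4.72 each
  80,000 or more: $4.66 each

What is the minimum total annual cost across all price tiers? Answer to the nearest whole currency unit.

TC* ≈ $268,263

Holding cost per unit per year at price C is H = 0.17·C.
For each price level, check whether its EOQ is feasible; otherwise the best quantity at that price is the breakpoint.
EOQ at $4.97 = 4325.2 (feasible in tier 1): TC = 56,050×$4.97 + (56,050/4325.2)×141 + (4325.2/2)×0.17×$4.97 = $282,222.89.
EOQ at $4.72 = 4438.3 < 5900, so use break Q=5900: TC = 56,050×$4.72 + (56,050/5900.0)×141 + (5900.0/2)×0.17×$4.72 = $268,262.58.
EOQ at $4.66 = 4466.8 < 80000, so use break Q=80000: TC = 56,050×$4.66 + (56,050/80000.0)×141 + (80000.0/2)×0.17×$4.66 = $292,979.79.
Lowest total cost among the candidates is at Q = 5900.0.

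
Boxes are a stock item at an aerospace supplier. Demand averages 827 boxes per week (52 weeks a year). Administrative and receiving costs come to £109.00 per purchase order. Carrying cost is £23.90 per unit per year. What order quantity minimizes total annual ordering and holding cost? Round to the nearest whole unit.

Annual demand D = 827 × 52 = 43,004.
EOQ = √(2DS / H) = √(2 × 43,004 × 109 / 23.9).
= √(9,374,872 / 23.9) = √392,254.0586 ≈ 626.302.

Q* ≈ 626 boxes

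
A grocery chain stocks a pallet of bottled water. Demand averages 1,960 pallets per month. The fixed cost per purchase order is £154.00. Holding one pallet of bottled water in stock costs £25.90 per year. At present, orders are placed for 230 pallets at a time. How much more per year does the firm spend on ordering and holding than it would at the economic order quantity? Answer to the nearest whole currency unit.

Extra cost ≈ £5,029 per year

Annual demand D = 1,960 × 12 = 23,520.
EOQ = √(2DS/H) = √(2 × 23,520 × 154 / 25.9) ≈ 528.86.
Cost at Q* = (D/Q*)S + (Q*/2)H = √(2DSH) ≈ £13,697.58.
Cost at Q = 230: (23,520/230)×154 + (230/2)×25.9 = £15,748.17 + £2,978.50 = £18,726.67.
Excess = £18,726.67 − £13,697.58 = £5,029.09.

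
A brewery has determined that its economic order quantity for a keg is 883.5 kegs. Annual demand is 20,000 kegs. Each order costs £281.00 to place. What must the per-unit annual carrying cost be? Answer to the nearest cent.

Squaring Q* = √(2DS/H) gives Q*² = 2DS/H.
From Q* = √(2DS/H): H = 2DS / Q*² = 2 × 20,000 × 281 / 883.5² = 14.3997.

H ≈ £14.40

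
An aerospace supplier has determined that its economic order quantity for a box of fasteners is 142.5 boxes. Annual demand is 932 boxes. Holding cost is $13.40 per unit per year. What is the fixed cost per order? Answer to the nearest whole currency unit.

Invert the EOQ relation Q*² = 2DS/H.
From Q* = √(2DS/H): S = Q*²H / (2D) = 142.5² × 13.4 / (2 × 932) = 145.9784.

S ≈ $146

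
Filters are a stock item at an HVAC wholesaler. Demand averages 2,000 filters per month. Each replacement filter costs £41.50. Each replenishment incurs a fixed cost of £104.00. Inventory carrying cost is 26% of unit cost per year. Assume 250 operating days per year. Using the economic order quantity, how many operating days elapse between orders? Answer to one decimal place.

Annual demand D = 2,000 × 12 = 24,000.
Holding cost H = 0.26 × £41.50 = £10.7900 per unit per year.
The optimal lot size = √(2DS/H) = √(2 × 24,000 × 104 / 10.79) ≈ 680.18.
Cycle time = Q*/D × 250 = 680.18 / 24,000 × 250 ≈ 7.085 days.

T ≈ 7.1 days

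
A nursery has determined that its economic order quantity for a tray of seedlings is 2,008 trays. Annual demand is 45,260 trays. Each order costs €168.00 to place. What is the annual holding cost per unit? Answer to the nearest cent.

The basic EOQ model gives Q* = √(2DS/H); rearrange for the unknown.
From Q* = √(2DS/H): H = 2DS / Q*² = 2 × 45,260 × 168 / 2,008² = 3.7716.

H ≈ €3.77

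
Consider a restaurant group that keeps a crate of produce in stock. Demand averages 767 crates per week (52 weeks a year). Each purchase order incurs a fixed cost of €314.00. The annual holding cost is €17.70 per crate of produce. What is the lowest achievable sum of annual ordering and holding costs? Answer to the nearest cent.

Annual demand D = 767 × 52 = 39,884.
Q* = √(2DS/H) = √(2 × 39,884 × 314 / 17.7) ≈ 1189.58.
At the optimum the two cost components are equal, so total cost = 2·(Q*/2)H = Q*·H.
Minimum total = √(2DSH) = √(2 × 39,884 × 314 × 17.7) ≈ 21055.512.

TC* ≈ €21,055.51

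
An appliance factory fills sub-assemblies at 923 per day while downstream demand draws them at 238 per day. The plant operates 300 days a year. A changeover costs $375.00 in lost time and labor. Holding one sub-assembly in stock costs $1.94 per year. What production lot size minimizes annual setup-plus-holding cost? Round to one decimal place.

Q* ≈ 6,098.7 sub-assemblies

Annual demand D = 238 × 300 = 71,400.
Production build-up factor (1 − d/p) = 1 − 238/923 = 0.7421.
Q* = √(2DS / (H(1 − d/p))) = √(2 × 71,400 × 375 / (1.94 × 0.7421)).
= √(53,550,000 / 1.4398) ≈ 6098.660.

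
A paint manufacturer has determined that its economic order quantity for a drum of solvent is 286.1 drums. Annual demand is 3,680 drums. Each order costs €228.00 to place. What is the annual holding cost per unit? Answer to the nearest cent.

Squaring Q* = √(2DS/H) gives Q*² = 2DS/H.
From Q* = √(2DS/H): H = 2DS / Q*² = 2 × 3,680 × 228 / 286.1² = 20.5011.

H ≈ €20.50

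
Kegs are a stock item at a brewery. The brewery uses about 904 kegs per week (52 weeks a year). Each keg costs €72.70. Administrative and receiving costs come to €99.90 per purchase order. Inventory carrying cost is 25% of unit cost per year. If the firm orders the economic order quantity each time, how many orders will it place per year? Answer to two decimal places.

Annual demand D = 904 × 52 = 47,008.
Holding cost H = 0.25 × €72.70 = €18.1750 per unit per year.
EOQ = √(2DS/H) = √(2 × 47,008 × 99.9 / 18.175) ≈ 718.86.
Orders per year = D / Q* = 47,008 / 718.86 ≈ 65.392.

N ≈ 65.39 orders per year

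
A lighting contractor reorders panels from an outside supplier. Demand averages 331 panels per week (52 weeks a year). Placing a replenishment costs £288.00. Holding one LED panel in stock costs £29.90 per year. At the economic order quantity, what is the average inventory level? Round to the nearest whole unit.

Average inventory ≈ 288 panels

Annual demand D = 331 × 52 = 17,212.
Q* = √(2DS/H) = √(2 × 17,212 × 288 / 29.9) ≈ 575.83.
Average inventory = Q*/2 ≈ 575.83 / 2 = 287.913.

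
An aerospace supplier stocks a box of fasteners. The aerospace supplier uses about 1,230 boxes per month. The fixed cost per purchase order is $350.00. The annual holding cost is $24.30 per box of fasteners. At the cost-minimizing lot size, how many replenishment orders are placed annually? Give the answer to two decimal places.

Annual demand D = 1,230 × 12 = 14,760.
Q* = √(2DS/H) = √(2 × 14,760 × 350 / 24.3) ≈ 652.06.
Orders per year = D / Q* = 14,760 / 652.06 ≈ 22.636.

N ≈ 22.64 orders per year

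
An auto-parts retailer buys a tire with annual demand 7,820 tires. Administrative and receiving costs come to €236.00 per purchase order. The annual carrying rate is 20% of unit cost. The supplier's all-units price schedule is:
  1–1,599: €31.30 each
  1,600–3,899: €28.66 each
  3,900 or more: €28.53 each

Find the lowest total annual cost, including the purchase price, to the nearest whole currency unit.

Holding cost per unit per year at price C is H = 0.20·C.
Candidates are each tier's EOQ (if it falls in that tier) and each price-break quantity.
EOQ at €31.30 = 767.9 (feasible in tier 1): TC = 7,820×€31.30 + (7,820/767.9)×236 + (767.9/2)×0.20×€31.30 = €249,572.86.
EOQ at €28.66 = 802.5 < 1600, so use break Q=1600: TC = 7,820×€28.66 + (7,820/1600.0)×236 + (1600.0/2)×0.20×€28.66 = €229,860.25.
EOQ at €28.53 = 804.3 < 3900, so use break Q=3900: TC = 7,820×€28.53 + (7,820/3900.0)×236 + (3900.0/2)×0.20×€28.53 = €234,704.51.
Lowest total cost among the candidates is at Q = 1600.0.

TC* ≈ €229,860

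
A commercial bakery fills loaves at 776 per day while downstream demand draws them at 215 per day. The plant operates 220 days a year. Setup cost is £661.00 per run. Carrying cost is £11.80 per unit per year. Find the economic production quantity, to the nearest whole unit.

Annual demand D = 215 × 220 = 47,300.
Production build-up factor (1 − d/p) = 1 − 215/776 = 0.7229.
Q* = √(2DS / (H(1 − d/p))) = √(2 × 47,300 × 661 / (11.8 × 0.7229)).
= √(62,530,600 / 8.5307) ≈ 2707.414.

Q* ≈ 2,707 loaves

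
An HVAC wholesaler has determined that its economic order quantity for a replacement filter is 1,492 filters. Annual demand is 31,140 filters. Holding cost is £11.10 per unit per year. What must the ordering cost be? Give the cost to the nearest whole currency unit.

Squaring Q* = √(2DS/H) gives Q*² = 2DS/H.
From Q* = √(2DS/H): S = Q*²H / (2D) = 1,492² × 11.1 / (2 × 31,140) = 396.7455.

S ≈ £397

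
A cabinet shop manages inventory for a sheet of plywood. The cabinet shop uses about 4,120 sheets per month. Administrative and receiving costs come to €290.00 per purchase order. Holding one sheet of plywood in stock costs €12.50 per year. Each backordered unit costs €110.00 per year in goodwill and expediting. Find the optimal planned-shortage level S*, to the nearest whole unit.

S* ≈ 163 sheets

Annual demand D = 4,120 × 12 = 49,440.
With planned backorders, Q* = √(2DS/H) · √((H+B)/B).
√(2DS/H) = √(2 × 49,440 × 290 / 12.5) = 1514.601.
√((H+B)/B) = √((12.5+110)/110) = 1.0553.
Q* ≈ 1598.343.
S* = Q* · H/(H+B) = 1598.343 × 12.5/122.5 ≈ 163.096.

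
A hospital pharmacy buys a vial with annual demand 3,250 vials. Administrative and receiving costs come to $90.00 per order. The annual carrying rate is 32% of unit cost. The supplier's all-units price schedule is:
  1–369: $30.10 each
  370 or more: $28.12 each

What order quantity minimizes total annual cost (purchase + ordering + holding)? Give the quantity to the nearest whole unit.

Q* ≈ 370 vials

Holding cost per unit per year at price C is H = 0.32·C.
Candidates are each tier's EOQ (if it falls in that tier) and each price-break quantity.
EOQ at $30.10 = 246.4 (feasible in tier 1): TC = 3,250×$30.10 + (3,250/246.4)×90 + (246.4/2)×0.32×$30.10 = $100,198.76.
EOQ at $28.12 = 255.0 < 370, so use break Q=370: TC = 3,250×$28.12 + (3,250/370.0)×90 + (370.0/2)×0.32×$28.12 = $93,845.24.
Lowest total cost is $93,845.24 at Q = 370.0.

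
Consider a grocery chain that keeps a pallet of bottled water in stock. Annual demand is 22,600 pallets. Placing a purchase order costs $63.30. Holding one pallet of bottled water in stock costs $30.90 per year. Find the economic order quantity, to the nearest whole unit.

Q* ≈ 304 pallets

EOQ = √(2DS / H) = √(2 × 22,600 × 63.3 / 30.9).
= √(2,861,160 / 30.9) = √92,594.1748 ≈ 304.293.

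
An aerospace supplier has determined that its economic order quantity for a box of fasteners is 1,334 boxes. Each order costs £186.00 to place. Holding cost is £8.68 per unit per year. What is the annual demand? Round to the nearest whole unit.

Invert the EOQ relation Q*² = 2DS/H.
From Q* = √(2DS/H): D = Q*²H / (2S) = 1,334² × 8.68 / (2 × 186) = 41522.973.

D ≈ 41,523 boxes per year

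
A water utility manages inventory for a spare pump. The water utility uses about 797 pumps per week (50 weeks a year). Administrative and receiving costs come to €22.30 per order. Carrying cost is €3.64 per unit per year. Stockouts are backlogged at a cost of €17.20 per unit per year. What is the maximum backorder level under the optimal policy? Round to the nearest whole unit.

S* ≈ 134 pumps

Annual demand D = 797 × 50 = 39,850.
With planned backorders, Q* = √(2DS/H) · √((H+B)/B).
√(2DS/H) = √(2 × 39,850 × 22.3 / 3.64) = 698.765.
√((H+B)/B) = √((3.64+17.2)/17.2) = 1.1007.
Q* ≈ 769.158.
S* = Q* · H/(H+B) = 769.158 × 3.64/20.84 ≈ 134.344.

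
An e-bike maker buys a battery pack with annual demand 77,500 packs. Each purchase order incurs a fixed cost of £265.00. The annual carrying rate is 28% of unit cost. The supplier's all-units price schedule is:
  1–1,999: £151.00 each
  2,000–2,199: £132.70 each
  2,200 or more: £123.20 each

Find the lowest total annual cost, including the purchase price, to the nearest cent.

Holding cost per unit per year at price C is H = 0.28·C.
For each price level, check whether its EOQ is feasible; otherwise the best quantity at that price is the breakpoint.
EOQ at £151.00 = 985.6 (feasible in tier 1): TC = 77,500×£151.00 + (77,500/985.6)×265 + (985.6/2)×0.28×£151.00 = £11,744,173.14.
EOQ at £132.70 = 1051.4 < 2000, so use break Q=2000: TC = 77,500×£132.70 + (77,500/2000.0)×265 + (2000.0/2)×0.28×£132.70 = £10,331,674.75.
EOQ at £123.20 = 1091.2 < 2200, so use break Q=2200: TC = 77,500×£123.20 + (77,500/2200.0)×265 + (2200.0/2)×0.28×£123.20 = £9,595,280.83.
Lowest total cost among the candidates is at Q = 2200.0.

TC* ≈ £9,595,280.83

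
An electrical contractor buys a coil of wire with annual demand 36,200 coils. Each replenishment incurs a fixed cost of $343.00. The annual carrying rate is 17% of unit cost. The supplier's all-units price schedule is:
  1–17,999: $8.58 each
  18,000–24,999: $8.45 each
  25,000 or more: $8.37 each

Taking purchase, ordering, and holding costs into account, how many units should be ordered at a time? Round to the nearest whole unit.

Holding cost per unit per year at price C is H = 0.17·C.
Candidates are each tier's EOQ (if it falls in that tier) and each price-break quantity.
EOQ at $8.58 = 4126.2 (feasible in tier 1): TC = 36,200×$8.58 + (36,200/4126.2)×343 + (4126.2/2)×0.17×$8.58 = $316,614.45.
EOQ at $8.45 = 4157.8 < 18000, so use break Q=18000: TC = 36,200×$8.45 + (36,200/18000.0)×343 + (18000.0/2)×0.17×$8.45 = $319,508.31.
EOQ at $8.37 = 4177.6 < 25000, so use break Q=25000: TC = 36,200×$8.37 + (36,200/25000.0)×343 + (25000.0/2)×0.17×$8.37 = $321,276.91.
Lowest total cost is $316,614.45 at Q = 4126.2.

Q* ≈ 4,126 coils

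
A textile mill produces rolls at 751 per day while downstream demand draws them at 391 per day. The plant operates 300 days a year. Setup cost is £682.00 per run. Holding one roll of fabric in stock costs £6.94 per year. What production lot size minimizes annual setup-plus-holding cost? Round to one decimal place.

Annual demand D = 391 × 300 = 117,300.
Production build-up factor (1 − d/p) = 1 − 391/751 = 0.4794.
Q* = √(2DS / (H(1 − d/p))) = √(2 × 117,300 × 682 / (6.94 × 0.4794)).
= √(159,997,200 / 3.3268) ≈ 6934.979.

Q* ≈ 6,935.0 rolls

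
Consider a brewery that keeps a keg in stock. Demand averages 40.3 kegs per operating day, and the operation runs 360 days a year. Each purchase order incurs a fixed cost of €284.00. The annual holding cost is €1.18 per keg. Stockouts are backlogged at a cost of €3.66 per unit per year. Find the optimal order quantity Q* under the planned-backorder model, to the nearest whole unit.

Q* ≈ 3,039 kegs

Annual demand D = 40.3 × 360 = 14,508.
With planned backorders, Q* = √(2DS/H) · √((H+B)/B).
√(2DS/H) = √(2 × 14,508 × 284 / 1.18) = 2642.634.
√((H+B)/B) = √((1.18+3.66)/3.66) = 1.1500.
Q* ≈ 3038.919.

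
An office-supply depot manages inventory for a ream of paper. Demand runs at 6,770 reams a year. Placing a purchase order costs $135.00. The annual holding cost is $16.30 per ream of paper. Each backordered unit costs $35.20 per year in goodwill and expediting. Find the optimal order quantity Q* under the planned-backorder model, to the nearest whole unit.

With planned backorders, Q* = √(2DS/H) · √((H+B)/B).
√(2DS/H) = √(2 × 6,770 × 135 / 16.3) = 334.875.
√((H+B)/B) = √((16.3+35.2)/35.2) = 1.2096.
Q* ≈ 405.056.

Q* ≈ 405 reams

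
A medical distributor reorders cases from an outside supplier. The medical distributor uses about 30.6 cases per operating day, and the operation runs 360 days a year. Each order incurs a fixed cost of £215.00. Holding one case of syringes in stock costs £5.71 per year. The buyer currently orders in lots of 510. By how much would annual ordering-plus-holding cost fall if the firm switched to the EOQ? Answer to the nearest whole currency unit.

Extra cost ≈ £899 per year

Annual demand D = 30.6 × 360 = 11,016.
EOQ = √(2DS/H) = √(2 × 11,016 × 215 / 5.71) ≈ 910.81.
Cost at Q* = (D/Q*)S + (Q*/2)H = √(2DSH) ≈ £5,200.73.
Cost at Q = 510: (11,016/510)×215 + (510/2)×5.71 = £4,644.00 + £1,456.05 = £6,100.05.
Excess = £6,100.05 − £5,200.73 = £899.32.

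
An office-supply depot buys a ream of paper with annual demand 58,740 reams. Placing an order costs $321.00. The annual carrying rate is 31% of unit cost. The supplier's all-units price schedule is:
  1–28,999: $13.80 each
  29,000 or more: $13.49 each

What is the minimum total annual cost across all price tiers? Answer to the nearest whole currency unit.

Holding cost per unit per year at price C is H = 0.31·C.
Evaluate total cost at each tier's feasible EOQ or, if the EOQ is below the tier, at the tier's minimum quantity.
EOQ at $13.80 = 2969.0 (feasible in tier 1): TC = 58,740×$13.80 + (58,740/2969.0)×321 + (2969.0/2)×0.31×$13.80 = $823,313.50.
EOQ at $13.49 = 3002.9 < 29000, so use break Q=29000: TC = 58,740×$13.49 + (58,740/29000.0)×321 + (29000.0/2)×0.31×$13.49 = $853,690.34.
Lowest total cost among the candidates is at Q = 2969.0.

TC* ≈ $823,313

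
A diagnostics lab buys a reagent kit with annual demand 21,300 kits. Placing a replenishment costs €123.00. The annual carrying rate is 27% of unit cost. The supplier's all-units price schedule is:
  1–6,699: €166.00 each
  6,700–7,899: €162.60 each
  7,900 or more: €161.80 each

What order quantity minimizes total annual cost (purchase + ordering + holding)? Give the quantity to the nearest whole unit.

Q* ≈ 342 kits

Holding cost per unit per year at price C is H = 0.27·C.
Evaluate total cost at each tier's feasible EOQ or, if the EOQ is below the tier, at the tier's minimum quantity.
EOQ at €166.00 = 341.9 (feasible in tier 1): TC = 21,300×€166.00 + (21,300/341.9)×123 + (341.9/2)×0.27×€166.00 = €3,551,124.75.
EOQ at €162.60 = 345.5 < 6700, so use break Q=6700: TC = 21,300×€162.60 + (21,300/6700.0)×123 + (6700.0/2)×0.27×€162.60 = €3,610,842.73.
EOQ at €161.80 = 346.3 < 7900, so use break Q=7900: TC = 21,300×€161.80 + (21,300/7900.0)×123 + (7900.0/2)×0.27×€161.80 = €3,619,231.33.
Lowest total cost is €3,551,124.75 at Q = 341.9.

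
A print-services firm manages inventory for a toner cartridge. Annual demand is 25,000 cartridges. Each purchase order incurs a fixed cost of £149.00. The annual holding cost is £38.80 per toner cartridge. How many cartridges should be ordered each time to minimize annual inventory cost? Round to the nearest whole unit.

EOQ = √(2DS / H) = √(2 × 25,000 × 149 / 38.8).
= √(7,450,000 / 38.8) = √192,010.3093 ≈ 438.190.

Q* ≈ 438 cartridges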